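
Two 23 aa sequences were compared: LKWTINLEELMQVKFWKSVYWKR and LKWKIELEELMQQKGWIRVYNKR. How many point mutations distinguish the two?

The sequences differ at residues 4, 6, 13, 15, 17, 18, 21 (1-based) — 7 in total.

7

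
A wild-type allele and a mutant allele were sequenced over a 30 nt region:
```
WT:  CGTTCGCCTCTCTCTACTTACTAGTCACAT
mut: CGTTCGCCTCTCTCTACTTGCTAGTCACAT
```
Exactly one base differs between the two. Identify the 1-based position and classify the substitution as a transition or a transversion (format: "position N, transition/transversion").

position 20, transition

The sequences differ only at position 20: A→G (purine→purine), a transition.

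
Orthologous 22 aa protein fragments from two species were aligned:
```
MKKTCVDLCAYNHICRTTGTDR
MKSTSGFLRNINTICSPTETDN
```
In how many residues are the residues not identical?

The sequences differ at residues 3, 5, 6, 7, 9, 10, 11, 13, 16, 17, 19, 22 (1-based) — 12 in total.

12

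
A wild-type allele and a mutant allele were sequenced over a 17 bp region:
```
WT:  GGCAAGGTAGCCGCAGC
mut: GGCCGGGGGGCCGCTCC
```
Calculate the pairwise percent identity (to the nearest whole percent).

Mismatches at positions 4, 5, 8, 9, 15, 16 (1-based): 6 of 17.
Identical positions: 11/17 = 64.71% → 65%.

65%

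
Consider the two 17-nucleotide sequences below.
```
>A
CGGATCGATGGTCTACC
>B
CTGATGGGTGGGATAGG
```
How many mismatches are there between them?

The sequences differ at positions 2, 6, 8, 12, 13, 16, 17 (1-based) — 7 in total.

7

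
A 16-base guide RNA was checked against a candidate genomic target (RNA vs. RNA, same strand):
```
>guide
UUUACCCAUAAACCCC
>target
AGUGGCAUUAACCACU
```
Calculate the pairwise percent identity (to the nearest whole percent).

44%

Mismatches at positions 1, 2, 4, 5, 7, 8, 12, 14, 16 (1-based): 9 of 16.
Identical positions: 7/16 = 43.75% → 44%.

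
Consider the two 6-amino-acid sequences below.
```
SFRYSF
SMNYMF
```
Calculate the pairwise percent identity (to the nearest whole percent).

50%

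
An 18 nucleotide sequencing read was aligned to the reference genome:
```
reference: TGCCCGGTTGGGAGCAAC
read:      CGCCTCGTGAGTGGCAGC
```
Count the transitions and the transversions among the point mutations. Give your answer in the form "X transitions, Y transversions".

5 transitions, 3 transversions

Transitions (purine↔purine or pyrimidine↔pyrimidine): 1 T→C, 5 C→T, 10 G→A, 13 A→G, 17 A→G.
Transversions (purine↔pyrimidine): 6 G→C, 9 T→G, 12 G→T.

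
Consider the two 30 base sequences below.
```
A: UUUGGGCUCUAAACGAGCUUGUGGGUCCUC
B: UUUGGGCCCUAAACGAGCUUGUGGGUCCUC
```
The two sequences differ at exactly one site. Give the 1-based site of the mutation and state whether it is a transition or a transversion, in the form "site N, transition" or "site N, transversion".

site 8, transition

The sequences differ only at site 8: U→C (pyrimidine→pyrimidine), a transition.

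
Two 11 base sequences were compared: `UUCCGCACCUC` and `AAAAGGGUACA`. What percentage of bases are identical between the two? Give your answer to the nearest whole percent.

9%

Mismatches at positions 1, 2, 3, 4, 6, 7, 8, 9, 10, 11 (1-based): 10 of 11.
Identical positions: 1/11 = 9.091% → 9%.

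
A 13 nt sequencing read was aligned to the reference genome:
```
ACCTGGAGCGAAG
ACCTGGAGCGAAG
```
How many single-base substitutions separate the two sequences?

0

The two sequences are identical at every position.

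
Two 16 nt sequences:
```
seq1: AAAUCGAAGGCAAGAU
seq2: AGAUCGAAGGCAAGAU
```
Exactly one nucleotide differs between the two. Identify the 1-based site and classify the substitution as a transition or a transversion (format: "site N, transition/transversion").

site 2, transition

The sequences differ only at site 2: A→G (purine→purine), a transition.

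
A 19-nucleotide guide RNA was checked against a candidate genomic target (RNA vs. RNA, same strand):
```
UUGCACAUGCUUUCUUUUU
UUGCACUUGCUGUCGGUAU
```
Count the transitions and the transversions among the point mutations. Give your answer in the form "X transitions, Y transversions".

Transitions (purine↔purine or pyrimidine↔pyrimidine): none.
Transversions (purine↔pyrimidine): 7 A→U, 12 U→G, 15 U→G, 16 U→G, 18 U→A.

0 transitions, 5 transversions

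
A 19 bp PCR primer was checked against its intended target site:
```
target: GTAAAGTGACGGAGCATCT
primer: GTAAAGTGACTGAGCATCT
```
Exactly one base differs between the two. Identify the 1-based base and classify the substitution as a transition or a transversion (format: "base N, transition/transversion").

base 11, transversion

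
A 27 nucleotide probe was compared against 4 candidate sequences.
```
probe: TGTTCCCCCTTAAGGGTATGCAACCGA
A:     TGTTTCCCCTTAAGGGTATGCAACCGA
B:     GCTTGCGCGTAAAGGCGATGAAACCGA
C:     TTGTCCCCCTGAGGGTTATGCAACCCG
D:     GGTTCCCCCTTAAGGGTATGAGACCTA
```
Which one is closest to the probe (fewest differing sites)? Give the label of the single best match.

A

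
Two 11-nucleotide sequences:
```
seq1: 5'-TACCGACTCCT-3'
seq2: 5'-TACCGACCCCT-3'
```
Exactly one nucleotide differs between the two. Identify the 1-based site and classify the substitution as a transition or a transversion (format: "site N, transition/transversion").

Site 8 changes T→C. T is a pyrimidine and C is a pyrimidine, so this is a transition.

site 8, transition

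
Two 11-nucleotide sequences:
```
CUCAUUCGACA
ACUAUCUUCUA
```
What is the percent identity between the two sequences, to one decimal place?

27.3%

8 positions differ (1, 2, 3, 6, 7, 8, 9, 10), so 3 of 11 match: 3/11 = 27.27%.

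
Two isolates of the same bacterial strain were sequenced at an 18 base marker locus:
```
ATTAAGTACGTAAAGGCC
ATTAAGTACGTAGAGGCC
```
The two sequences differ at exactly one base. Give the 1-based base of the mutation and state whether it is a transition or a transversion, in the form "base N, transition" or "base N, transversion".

base 13, transition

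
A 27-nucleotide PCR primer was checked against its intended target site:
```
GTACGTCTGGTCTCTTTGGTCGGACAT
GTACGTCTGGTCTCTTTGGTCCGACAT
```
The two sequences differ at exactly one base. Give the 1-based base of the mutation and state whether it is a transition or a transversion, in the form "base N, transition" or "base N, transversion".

Base 22 changes G→C. G is a purine and C is a pyrimidine, so this is a transversion.

base 22, transversion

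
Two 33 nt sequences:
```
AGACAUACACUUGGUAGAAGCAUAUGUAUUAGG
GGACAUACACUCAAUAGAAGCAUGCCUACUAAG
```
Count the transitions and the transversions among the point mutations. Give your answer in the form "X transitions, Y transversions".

8 transitions, 1 transversion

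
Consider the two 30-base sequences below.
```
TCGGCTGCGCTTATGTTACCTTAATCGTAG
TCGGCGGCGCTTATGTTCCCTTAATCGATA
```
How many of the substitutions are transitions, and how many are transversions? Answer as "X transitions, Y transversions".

1 transition, 4 transversions

Mismatches (1-based):
site 6: T→G (pyrimidine→purine, transversion)
site 18: A→C (purine→pyrimidine, transversion)
site 28: T→A (pyrimidine→purine, transversion)
site 29: A→T (purine→pyrimidine, transversion)
site 30: G→A (purine→purine, transition)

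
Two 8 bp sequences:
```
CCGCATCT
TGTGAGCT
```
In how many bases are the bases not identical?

Comparing position by position, 5 bases differ: 1 (C/T), 2 (C/G), 3 (G/T), 4 (C/G), 6 (T/G).

5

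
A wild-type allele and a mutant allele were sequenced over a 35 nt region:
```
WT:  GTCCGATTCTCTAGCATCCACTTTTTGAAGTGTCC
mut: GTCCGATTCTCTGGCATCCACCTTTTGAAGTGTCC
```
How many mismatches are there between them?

2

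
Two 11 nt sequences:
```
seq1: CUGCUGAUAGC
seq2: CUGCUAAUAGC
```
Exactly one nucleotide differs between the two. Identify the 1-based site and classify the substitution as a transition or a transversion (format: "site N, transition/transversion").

site 6, transition

The sequences differ only at site 6: G→A (purine→purine), a transition.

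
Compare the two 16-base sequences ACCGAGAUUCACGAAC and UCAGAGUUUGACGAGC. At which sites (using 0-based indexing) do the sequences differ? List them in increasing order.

Differences at site 0 (A→U), site 2 (C→A), site 6 (A→U), site 9 (C→G), site 14 (A→G).

0, 2, 6, 9, 14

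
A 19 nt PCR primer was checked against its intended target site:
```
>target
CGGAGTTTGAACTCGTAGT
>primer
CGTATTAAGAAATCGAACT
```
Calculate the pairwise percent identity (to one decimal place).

63.2%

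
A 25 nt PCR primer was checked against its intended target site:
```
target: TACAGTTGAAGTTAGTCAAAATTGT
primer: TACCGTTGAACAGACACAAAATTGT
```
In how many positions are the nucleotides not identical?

Mismatches (1-based): position 4: A→C; position 11: G→C; position 12: T→A; position 13: T→G; position 15: G→C; position 16: T→A.

6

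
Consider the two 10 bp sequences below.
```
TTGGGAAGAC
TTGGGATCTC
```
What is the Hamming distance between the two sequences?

The sequences differ at positions 7, 8, 9 (1-based) — 3 in total.

3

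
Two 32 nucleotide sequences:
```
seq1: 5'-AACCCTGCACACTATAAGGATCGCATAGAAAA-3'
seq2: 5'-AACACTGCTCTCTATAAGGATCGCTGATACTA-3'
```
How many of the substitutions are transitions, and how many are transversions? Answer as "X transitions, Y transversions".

Transitions (purine↔purine or pyrimidine↔pyrimidine): none.
Transversions (purine↔pyrimidine): 4 C→A, 9 A→T, 11 A→T, 25 A→T, 26 T→G, 28 G→T, 30 A→C, 31 A→T.

0 transitions, 8 transversions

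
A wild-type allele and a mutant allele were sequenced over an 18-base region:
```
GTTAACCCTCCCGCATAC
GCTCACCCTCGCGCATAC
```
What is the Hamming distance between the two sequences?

3

The sequences differ at bases 2, 4, 11 (1-based) — 3 in total.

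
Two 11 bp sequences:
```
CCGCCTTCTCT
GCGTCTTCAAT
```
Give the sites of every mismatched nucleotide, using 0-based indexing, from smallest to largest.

0, 3, 8, 9

Scanning 0-based: 0: C/G; 3: C/T; 8: T/A; 9: C/A.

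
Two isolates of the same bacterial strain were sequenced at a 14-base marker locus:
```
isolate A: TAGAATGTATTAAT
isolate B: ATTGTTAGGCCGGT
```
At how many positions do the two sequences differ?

12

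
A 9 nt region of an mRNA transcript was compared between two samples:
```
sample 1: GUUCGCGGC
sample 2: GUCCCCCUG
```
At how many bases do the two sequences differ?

The sequences differ at bases 3, 5, 7, 8, 9 (1-based) — 5 in total.

5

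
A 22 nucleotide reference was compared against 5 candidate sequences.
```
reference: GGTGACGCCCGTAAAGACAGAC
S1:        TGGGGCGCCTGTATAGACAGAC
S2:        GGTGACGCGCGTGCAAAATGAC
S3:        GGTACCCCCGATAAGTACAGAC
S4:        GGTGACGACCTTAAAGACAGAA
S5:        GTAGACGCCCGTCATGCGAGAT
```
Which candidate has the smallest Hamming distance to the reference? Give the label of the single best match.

S4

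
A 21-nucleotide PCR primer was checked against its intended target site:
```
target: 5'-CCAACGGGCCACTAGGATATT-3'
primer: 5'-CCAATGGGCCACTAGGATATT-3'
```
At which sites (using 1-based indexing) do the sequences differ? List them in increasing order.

Differences at site 5 (C→T).

5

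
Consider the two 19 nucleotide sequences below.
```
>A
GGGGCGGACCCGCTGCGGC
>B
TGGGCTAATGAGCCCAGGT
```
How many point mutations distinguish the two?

10

Comparing position by position, 10 positions differ: 1 (G/T), 6 (G/T), 7 (G/A), 9 (C/T), 10 (C/G), 11 (C/A), 14 (T/C), 15 (G/C), 16 (C/A), 19 (C/T).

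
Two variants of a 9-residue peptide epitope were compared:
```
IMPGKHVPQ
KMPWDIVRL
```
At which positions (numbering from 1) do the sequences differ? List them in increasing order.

1, 4, 5, 6, 8, 9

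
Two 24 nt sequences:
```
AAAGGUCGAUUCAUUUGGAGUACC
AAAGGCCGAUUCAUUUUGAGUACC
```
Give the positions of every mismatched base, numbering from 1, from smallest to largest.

Differences at position 6 (U→C), position 17 (G→U).

6, 17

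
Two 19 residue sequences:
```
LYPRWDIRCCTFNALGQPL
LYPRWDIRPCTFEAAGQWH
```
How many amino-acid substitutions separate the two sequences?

Mismatches (1-based): residue 9: C→P; residue 13: N→E; residue 15: L→A; residue 18: P→W; residue 19: L→H.

5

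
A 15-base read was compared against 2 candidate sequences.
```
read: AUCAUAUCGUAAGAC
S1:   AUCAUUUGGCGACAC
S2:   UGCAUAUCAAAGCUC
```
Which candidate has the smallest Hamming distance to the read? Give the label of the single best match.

S1 differs at 5 positions; S2 differs at 7 positions. The closest is S1.

S1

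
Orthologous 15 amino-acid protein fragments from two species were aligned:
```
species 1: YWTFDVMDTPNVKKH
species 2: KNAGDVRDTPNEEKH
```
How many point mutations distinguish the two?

Mismatches (1-based): position 1: Y→K; position 2: W→N; position 3: T→A; position 4: F→G; position 7: M→R; position 12: V→E; position 13: K→E.

7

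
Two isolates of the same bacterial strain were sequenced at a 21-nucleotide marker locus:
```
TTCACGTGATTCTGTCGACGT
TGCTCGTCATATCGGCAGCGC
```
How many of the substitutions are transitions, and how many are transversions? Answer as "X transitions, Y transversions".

Mismatches (1-based):
position 2: T→G (pyrimidine→purine, transversion)
position 4: A→T (purine→pyrimidine, transversion)
position 8: G→C (purine→pyrimidine, transversion)
position 11: T→A (pyrimidine→purine, transversion)
position 12: C→T (pyrimidine→pyrimidine, transition)
position 13: T→C (pyrimidine→pyrimidine, transition)
position 15: T→G (pyrimidine→purine, transversion)
position 17: G→A (purine→purine, transition)
position 18: A→G (purine→purine, transition)
position 21: T→C (pyrimidine→pyrimidine, transition)

5 transitions, 5 transversions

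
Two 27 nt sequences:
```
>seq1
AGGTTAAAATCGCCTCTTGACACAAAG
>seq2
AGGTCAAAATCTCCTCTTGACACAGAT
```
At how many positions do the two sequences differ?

The sequences differ at positions 5, 12, 25, 27 (1-based) — 4 in total.

4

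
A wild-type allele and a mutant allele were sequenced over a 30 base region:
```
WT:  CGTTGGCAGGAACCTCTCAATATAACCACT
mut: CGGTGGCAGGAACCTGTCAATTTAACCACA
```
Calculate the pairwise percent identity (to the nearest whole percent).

87%

4 positions differ (3, 16, 22, 30), so 26 of 30 match: 26/30 = 86.67%.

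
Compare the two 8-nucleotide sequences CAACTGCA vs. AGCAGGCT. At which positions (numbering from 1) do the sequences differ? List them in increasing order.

1, 2, 3, 4, 5, 8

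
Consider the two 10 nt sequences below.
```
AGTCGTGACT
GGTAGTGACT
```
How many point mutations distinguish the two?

2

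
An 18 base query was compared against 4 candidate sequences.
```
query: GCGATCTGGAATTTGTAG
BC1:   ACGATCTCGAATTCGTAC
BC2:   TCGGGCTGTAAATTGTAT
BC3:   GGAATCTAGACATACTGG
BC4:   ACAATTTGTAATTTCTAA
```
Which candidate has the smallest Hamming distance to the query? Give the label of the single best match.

Hamming distances to query — BC1: 4; BC2: 6; BC3: 8; BC4: 6.
Smallest is BC1 with 4 mismatches.

BC1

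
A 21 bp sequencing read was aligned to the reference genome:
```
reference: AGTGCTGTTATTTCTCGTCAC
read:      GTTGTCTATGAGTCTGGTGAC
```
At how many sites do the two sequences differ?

The sequences differ at sites 1, 2, 5, 6, 7, 8, 10, 11, 12, 16, 19 (1-based) — 11 in total.

11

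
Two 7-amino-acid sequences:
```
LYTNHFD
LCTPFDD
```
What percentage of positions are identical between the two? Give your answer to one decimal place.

42.9%

4 positions differ (2, 4, 5, 6), so 3 of 7 match: 3/7 = 42.86%.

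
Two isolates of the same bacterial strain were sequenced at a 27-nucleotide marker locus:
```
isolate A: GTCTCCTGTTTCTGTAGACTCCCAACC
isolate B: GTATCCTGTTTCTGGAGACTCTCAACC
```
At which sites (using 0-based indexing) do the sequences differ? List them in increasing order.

2, 14, 21

Scanning 0-based: 2: C/A; 14: T/G; 21: C/T.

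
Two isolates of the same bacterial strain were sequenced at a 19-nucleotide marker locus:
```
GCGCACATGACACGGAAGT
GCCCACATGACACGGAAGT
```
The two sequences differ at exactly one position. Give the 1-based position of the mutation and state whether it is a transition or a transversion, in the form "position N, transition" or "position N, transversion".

position 3, transversion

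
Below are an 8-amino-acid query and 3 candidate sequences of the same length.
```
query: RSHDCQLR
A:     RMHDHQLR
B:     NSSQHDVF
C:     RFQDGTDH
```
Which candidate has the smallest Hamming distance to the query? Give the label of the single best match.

A

A differs at 2 residues; B differs at 7 residues; C differs at 6 residues. The closest is A.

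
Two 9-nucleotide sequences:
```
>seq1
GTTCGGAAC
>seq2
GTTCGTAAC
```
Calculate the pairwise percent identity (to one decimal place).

1 position differs (6), so 8 of 9 match: 8/9 = 88.89%.

88.9%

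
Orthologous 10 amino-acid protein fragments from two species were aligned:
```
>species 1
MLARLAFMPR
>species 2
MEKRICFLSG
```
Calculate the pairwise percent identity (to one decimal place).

30.0%

7 positions differ (2, 3, 5, 6, 8, 9, 10), so 3 of 10 match: 3/10 = 30%.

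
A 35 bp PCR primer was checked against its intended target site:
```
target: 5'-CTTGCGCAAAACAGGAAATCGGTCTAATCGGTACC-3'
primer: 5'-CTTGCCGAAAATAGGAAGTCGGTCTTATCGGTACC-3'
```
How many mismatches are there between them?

Mismatches (1-based): position 6: G→C; position 7: C→G; position 12: C→T; position 18: A→G; position 26: A→T.

5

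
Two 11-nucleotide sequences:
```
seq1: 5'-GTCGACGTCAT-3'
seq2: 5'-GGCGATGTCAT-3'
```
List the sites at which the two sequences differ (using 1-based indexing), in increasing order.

Scanning 1-based: 2: T/G; 6: C/T.

2, 6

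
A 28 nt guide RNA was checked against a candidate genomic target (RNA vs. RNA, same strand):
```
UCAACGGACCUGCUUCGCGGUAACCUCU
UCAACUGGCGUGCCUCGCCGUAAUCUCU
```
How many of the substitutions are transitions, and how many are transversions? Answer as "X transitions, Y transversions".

3 transitions, 3 transversions

Mismatches (1-based):
site 6: G→U (purine→pyrimidine, transversion)
site 8: A→G (purine→purine, transition)
site 10: C→G (pyrimidine→purine, transversion)
site 14: U→C (pyrimidine→pyrimidine, transition)
site 19: G→C (purine→pyrimidine, transversion)
site 24: C→U (pyrimidine→pyrimidine, transition)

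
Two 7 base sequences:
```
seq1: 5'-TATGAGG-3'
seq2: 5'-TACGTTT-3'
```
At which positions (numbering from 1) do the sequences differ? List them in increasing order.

Differences at position 3 (T→C), position 5 (A→T), position 6 (G→T), position 7 (G→T).

3, 5, 6, 7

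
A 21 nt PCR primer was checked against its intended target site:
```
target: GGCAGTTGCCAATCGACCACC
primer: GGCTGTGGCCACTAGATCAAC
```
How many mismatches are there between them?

6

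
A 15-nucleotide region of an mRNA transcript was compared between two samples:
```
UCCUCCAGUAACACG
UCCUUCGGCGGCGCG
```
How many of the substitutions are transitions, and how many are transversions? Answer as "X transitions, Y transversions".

6 transitions, 0 transversions

Transitions (purine↔purine or pyrimidine↔pyrimidine): 5 C→U, 7 A→G, 9 U→C, 10 A→G, 11 A→G, 13 A→G.
Transversions (purine↔pyrimidine): none.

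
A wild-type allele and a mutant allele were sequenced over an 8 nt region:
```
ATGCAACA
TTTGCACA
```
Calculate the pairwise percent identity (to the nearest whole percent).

4 positions differ (1, 3, 4, 5), so 4 of 8 match: 4/8 = 50%.

50%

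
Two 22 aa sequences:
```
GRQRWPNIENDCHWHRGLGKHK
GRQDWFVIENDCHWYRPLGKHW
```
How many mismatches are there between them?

The sequences differ at positions 4, 6, 7, 15, 17, 22 (1-based) — 6 in total.

6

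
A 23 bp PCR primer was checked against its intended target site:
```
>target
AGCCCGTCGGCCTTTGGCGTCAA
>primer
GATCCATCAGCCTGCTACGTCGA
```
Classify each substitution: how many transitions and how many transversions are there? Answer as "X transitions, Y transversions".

Transitions (purine↔purine or pyrimidine↔pyrimidine): 1 A→G, 2 G→A, 3 C→T, 6 G→A, 9 G→A, 15 T→C, 17 G→A, 22 A→G.
Transversions (purine↔pyrimidine): 14 T→G, 16 G→T.

8 transitions, 2 transversions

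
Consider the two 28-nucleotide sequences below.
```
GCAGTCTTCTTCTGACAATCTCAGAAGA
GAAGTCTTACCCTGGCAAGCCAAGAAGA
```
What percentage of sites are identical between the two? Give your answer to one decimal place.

8 positions differ (2, 9, 10, 11, 15, 19, 21, 22), so 20 of 28 match: 20/28 = 71.43%.

71.4%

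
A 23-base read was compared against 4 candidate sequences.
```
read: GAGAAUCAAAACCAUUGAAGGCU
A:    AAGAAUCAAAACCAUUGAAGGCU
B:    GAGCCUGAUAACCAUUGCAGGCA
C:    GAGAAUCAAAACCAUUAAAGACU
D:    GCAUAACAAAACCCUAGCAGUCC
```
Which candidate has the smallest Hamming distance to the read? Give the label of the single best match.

Hamming distances to read — A: 1; B: 6; C: 2; D: 9.
Smallest is A with 1 mismatch.

A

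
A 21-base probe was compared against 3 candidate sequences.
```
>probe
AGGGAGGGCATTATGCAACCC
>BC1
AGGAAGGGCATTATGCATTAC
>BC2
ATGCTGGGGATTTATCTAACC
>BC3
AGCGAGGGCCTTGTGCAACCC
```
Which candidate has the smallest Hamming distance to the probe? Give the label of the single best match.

BC1 differs at 4 positions; BC2 differs at 9 positions; BC3 differs at 3 positions. The closest is BC3.

BC3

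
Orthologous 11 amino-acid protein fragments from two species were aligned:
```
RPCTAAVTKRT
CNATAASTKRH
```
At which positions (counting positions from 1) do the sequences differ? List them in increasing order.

1, 2, 3, 7, 11

Scanning 1-based: 1: R/C; 2: P/N; 3: C/A; 7: V/S; 11: T/H.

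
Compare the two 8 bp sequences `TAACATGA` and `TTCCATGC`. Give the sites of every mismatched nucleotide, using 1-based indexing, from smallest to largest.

Scanning 1-based: 2: A/T; 3: A/C; 8: A/C.

2, 3, 8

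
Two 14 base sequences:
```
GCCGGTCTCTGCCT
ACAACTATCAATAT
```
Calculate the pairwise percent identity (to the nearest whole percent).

36%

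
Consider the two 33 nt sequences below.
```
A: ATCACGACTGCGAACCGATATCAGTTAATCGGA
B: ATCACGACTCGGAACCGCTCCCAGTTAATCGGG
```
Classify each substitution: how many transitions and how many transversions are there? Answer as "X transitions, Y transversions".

Transitions (purine↔purine or pyrimidine↔pyrimidine): 21 T→C, 33 A→G.
Transversions (purine↔pyrimidine): 10 G→C, 11 C→G, 18 A→C, 20 A→C.

2 transitions, 4 transversions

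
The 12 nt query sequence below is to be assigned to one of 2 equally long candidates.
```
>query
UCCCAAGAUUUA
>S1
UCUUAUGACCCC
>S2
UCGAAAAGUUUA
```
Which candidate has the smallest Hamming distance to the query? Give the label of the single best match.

S1 differs at 7 sites; S2 differs at 4 sites. The closest is S2.

S2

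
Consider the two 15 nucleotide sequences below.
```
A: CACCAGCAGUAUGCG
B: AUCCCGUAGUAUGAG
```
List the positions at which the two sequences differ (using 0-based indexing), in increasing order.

Differences at position 0 (C→A), position 1 (A→U), position 4 (A→C), position 6 (C→U), position 13 (C→A).

0, 1, 4, 6, 13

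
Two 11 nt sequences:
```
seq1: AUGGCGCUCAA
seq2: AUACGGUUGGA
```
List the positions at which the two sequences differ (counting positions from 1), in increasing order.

3, 4, 5, 7, 9, 10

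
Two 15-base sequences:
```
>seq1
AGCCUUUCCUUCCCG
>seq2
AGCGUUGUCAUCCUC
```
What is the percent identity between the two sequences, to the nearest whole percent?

60%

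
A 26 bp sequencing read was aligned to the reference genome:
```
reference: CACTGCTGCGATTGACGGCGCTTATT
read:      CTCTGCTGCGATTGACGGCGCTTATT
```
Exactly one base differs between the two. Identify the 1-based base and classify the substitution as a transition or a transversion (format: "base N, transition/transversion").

Base 2 changes A→T. A is a purine and T is a pyrimidine, so this is a transversion.

base 2, transversion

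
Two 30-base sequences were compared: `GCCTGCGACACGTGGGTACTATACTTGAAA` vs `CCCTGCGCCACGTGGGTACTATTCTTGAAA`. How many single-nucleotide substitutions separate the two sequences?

3

Mismatches (1-based): site 1: G→C; site 8: A→C; site 23: A→T.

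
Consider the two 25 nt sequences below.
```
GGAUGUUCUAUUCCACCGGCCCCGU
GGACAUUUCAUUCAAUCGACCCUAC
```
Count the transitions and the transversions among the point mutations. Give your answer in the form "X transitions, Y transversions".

Mismatches (1-based):
position 4: U→C (pyrimidine→pyrimidine, transition)
position 5: G→A (purine→purine, transition)
position 8: C→U (pyrimidine→pyrimidine, transition)
position 9: U→C (pyrimidine→pyrimidine, transition)
position 14: C→A (pyrimidine→purine, transversion)
position 16: C→U (pyrimidine→pyrimidine, transition)
position 19: G→A (purine→purine, transition)
position 23: C→U (pyrimidine→pyrimidine, transition)
position 24: G→A (purine→purine, transition)
position 25: U→C (pyrimidine→pyrimidine, transition)

9 transitions, 1 transversion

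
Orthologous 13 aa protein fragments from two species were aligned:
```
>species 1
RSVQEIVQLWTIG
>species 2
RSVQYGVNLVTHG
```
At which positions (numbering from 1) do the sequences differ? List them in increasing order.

Differences at position 5 (E→Y), position 6 (I→G), position 8 (Q→N), position 10 (W→V), position 12 (I→H).

5, 6, 8, 10, 12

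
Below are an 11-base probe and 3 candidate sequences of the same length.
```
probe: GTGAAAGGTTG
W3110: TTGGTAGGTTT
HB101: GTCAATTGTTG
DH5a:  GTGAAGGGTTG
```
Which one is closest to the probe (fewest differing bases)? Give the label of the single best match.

DH5a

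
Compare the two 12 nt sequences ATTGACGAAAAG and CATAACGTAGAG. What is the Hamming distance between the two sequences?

Comparing position by position, 5 positions differ: 1 (A/C), 2 (T/A), 4 (G/A), 8 (A/T), 10 (A/G).

5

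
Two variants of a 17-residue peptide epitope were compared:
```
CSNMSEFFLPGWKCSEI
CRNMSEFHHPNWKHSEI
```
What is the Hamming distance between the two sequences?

5

Mismatches (1-based): residue 2: S→R; residue 8: F→H; residue 9: L→H; residue 11: G→N; residue 14: C→H.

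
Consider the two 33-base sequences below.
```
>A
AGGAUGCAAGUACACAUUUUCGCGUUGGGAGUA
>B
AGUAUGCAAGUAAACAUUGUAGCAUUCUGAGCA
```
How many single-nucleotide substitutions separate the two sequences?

8

Comparing position by position, 8 sites differ: 3 (G/U), 13 (C/A), 19 (U/G), 21 (C/A), 24 (G/A), 27 (G/C), 28 (G/U), 32 (U/C).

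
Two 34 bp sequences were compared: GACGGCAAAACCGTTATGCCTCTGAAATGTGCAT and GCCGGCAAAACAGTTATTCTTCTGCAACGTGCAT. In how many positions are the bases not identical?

6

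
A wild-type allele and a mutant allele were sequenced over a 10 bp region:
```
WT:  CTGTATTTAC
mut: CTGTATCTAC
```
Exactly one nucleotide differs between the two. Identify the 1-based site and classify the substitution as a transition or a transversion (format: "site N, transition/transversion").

site 7, transition

Site 7 changes T→C. T is a pyrimidine and C is a pyrimidine, so this is a transition.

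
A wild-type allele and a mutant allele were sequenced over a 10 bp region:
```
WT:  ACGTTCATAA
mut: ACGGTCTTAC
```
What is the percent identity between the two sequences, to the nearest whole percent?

Mismatches at positions 4, 7, 10 (1-based): 3 of 10.
Identical positions: 7/10 = 70% → 70%.

70%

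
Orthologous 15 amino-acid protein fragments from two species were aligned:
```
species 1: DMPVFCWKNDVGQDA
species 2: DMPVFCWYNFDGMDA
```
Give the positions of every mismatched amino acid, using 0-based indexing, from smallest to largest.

7, 9, 10, 12

Scanning 0-based: 7: K/Y; 9: D/F; 10: V/D; 12: Q/M.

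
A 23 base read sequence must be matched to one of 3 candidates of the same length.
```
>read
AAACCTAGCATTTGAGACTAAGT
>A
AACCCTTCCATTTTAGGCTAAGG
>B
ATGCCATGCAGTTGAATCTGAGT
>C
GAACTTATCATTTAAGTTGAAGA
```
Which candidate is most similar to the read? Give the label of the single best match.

A differs at 6 bases; B differs at 8 bases; C differs at 8 bases. The closest is A.

A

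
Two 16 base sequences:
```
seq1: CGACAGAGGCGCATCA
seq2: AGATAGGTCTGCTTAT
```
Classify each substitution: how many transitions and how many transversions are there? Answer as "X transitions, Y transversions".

3 transitions, 6 transversions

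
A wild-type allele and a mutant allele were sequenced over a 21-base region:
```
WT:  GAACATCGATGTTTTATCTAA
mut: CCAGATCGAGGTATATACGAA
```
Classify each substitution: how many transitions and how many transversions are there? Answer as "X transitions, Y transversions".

0 transitions, 9 transversions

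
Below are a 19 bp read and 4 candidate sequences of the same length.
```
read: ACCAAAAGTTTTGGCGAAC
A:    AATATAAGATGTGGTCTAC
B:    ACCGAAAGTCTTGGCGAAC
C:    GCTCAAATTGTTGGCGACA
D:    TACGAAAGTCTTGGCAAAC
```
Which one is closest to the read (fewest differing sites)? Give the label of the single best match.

B

Hamming distances to read — A: 8; B: 2; C: 7; D: 5.
Smallest is B with 2 mismatches.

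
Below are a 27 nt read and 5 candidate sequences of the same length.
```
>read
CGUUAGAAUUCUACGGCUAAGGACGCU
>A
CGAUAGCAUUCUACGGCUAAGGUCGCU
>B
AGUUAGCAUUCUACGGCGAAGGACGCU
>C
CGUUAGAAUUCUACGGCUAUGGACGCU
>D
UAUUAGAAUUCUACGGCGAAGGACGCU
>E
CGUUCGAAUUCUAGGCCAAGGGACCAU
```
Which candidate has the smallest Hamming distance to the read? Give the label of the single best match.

C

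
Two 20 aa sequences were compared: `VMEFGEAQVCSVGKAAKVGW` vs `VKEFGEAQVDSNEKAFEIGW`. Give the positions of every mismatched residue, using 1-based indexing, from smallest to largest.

2, 10, 12, 13, 16, 17, 18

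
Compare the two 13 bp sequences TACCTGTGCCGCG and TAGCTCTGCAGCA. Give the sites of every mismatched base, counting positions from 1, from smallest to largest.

3, 6, 10, 13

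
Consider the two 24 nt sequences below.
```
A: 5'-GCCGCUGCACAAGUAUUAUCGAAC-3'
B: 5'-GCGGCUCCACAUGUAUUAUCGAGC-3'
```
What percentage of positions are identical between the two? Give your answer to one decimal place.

4 positions differ (3, 7, 12, 23), so 20 of 24 match: 20/24 = 83.33%.

83.3%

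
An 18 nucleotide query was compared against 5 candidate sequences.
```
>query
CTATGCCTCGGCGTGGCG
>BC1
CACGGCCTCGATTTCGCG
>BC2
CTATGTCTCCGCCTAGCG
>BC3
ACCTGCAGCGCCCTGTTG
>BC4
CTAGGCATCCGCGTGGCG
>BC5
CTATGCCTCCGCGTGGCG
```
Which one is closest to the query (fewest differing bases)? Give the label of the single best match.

BC5

Hamming distances to query — BC1: 7; BC2: 4; BC3: 9; BC4: 3; BC5: 1.
Smallest is BC5 with 1 mismatch.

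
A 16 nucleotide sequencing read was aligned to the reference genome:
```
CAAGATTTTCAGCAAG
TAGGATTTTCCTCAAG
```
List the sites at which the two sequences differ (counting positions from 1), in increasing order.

Differences at site 1 (C→T), site 3 (A→G), site 11 (A→C), site 12 (G→T).

1, 3, 11, 12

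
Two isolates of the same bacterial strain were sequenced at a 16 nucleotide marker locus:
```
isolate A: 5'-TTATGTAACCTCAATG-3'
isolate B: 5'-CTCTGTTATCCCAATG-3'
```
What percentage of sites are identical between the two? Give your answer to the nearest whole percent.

69%

5 positions differ (1, 3, 7, 9, 11), so 11 of 16 match: 11/16 = 68.75%.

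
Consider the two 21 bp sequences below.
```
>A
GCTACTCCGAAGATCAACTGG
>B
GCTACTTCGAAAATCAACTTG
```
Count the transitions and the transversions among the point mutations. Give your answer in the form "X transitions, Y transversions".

Mismatches (1-based):
position 7: C→T (pyrimidine→pyrimidine, transition)
position 12: G→A (purine→purine, transition)
position 20: G→T (purine→pyrimidine, transversion)

2 transitions, 1 transversion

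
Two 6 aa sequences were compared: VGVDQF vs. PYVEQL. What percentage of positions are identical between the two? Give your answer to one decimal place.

33.3%

Mismatches at positions 1, 2, 4, 6 (1-based): 4 of 6.
Identical positions: 2/6 = 33.33% → 33.3%.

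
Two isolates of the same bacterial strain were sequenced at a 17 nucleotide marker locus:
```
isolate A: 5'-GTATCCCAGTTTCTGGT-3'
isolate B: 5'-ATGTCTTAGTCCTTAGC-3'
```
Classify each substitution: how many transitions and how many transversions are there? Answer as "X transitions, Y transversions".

9 transitions, 0 transversions

Mismatches (1-based):
position 1: G→A (purine→purine, transition)
position 3: A→G (purine→purine, transition)
position 6: C→T (pyrimidine→pyrimidine, transition)
position 7: C→T (pyrimidine→pyrimidine, transition)
position 11: T→C (pyrimidine→pyrimidine, transition)
position 12: T→C (pyrimidine→pyrimidine, transition)
position 13: C→T (pyrimidine→pyrimidine, transition)
position 15: G→A (purine→purine, transition)
position 17: T→C (pyrimidine→pyrimidine, transition)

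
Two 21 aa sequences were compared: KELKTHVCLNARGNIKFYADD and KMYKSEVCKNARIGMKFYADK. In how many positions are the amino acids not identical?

Comparing position by position, 9 positions differ: 2 (E/M), 3 (L/Y), 5 (T/S), 6 (H/E), 9 (L/K), 13 (G/I), 14 (N/G), 15 (I/M), 21 (D/K).

9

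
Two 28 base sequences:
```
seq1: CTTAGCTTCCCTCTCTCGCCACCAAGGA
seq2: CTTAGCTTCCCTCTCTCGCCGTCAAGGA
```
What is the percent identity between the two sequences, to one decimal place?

92.9%

2 positions differ (21, 22), so 26 of 28 match: 26/28 = 92.86%.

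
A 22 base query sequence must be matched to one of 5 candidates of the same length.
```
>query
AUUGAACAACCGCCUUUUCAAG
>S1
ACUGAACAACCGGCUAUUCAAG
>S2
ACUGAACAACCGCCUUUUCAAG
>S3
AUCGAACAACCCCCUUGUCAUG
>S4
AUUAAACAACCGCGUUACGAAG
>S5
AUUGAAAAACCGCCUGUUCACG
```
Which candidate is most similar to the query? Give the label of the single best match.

S2

Hamming distances to query — S1: 3; S2: 1; S3: 4; S4: 5; S5: 3.
Smallest is S2 with 1 mismatch.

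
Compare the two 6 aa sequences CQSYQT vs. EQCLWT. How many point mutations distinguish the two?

4

Mismatches (1-based): position 1: C→E; position 3: S→C; position 4: Y→L; position 5: Q→W.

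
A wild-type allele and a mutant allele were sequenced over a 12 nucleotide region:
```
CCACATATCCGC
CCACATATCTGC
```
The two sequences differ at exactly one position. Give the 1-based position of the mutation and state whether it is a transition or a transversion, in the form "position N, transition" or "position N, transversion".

The sequences differ only at position 10: C→T (pyrimidine→pyrimidine), a transition.

position 10, transition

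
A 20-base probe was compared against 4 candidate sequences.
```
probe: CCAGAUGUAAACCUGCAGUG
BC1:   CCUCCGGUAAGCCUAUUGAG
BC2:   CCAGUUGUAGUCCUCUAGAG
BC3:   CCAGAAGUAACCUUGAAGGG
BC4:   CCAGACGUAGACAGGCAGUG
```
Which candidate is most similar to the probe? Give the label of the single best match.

Hamming distances to probe — BC1: 9; BC2: 6; BC3: 5; BC4: 4.
Smallest is BC4 with 4 mismatches.

BC4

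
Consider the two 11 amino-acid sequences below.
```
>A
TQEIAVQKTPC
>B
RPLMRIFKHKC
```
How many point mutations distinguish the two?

The sequences differ at positions 1, 2, 3, 4, 5, 6, 7, 9, 10 (1-based) — 9 in total.

9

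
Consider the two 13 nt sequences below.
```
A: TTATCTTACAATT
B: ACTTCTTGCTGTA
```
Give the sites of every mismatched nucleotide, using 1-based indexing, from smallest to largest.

Scanning 1-based: 1: T/A; 2: T/C; 3: A/T; 8: A/G; 10: A/T; 11: A/G; 13: T/A.

1, 2, 3, 8, 10, 11, 13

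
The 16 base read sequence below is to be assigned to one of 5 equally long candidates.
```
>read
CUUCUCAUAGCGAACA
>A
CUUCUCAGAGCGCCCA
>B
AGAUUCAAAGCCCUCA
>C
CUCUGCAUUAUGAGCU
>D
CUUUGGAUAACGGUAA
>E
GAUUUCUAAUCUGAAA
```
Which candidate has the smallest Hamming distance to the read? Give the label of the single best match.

A differs at 3 sites; B differs at 8 sites; C differs at 8 sites; D differs at 7 sites; E differs at 9 sites. The closest is A.

A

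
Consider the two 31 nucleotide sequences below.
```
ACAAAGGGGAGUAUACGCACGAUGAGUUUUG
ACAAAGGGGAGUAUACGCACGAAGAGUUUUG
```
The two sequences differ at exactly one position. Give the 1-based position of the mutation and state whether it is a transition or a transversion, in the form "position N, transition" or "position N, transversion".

position 23, transversion

The sequences differ only at position 23: U→A (pyrimidine→purine), a transversion.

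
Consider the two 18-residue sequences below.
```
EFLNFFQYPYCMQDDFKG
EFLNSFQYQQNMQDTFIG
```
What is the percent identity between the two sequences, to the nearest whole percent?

67%

Mismatches at positions 5, 9, 10, 11, 15, 17 (1-based): 6 of 18.
Identical positions: 12/18 = 66.67% → 67%.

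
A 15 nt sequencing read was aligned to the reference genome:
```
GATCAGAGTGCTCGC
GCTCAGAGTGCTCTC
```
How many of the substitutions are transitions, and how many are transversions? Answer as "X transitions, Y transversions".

Transitions (purine↔purine or pyrimidine↔pyrimidine): none.
Transversions (purine↔pyrimidine): 2 A→C, 14 G→T.

0 transitions, 2 transversions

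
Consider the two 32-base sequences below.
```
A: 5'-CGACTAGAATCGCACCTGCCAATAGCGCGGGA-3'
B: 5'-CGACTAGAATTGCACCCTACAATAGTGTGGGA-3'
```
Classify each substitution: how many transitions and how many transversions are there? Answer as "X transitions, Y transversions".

4 transitions, 2 transversions

Transitions (purine↔purine or pyrimidine↔pyrimidine): 11 C→T, 17 T→C, 26 C→T, 28 C→T.
Transversions (purine↔pyrimidine): 18 G→T, 19 C→A.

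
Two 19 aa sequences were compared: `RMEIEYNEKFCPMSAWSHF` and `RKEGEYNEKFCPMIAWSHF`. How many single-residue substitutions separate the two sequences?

3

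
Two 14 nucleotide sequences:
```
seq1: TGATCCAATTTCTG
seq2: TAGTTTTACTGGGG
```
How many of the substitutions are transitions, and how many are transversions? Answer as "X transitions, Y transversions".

Transitions (purine↔purine or pyrimidine↔pyrimidine): 2 G→A, 3 A→G, 5 C→T, 6 C→T, 9 T→C.
Transversions (purine↔pyrimidine): 7 A→T, 11 T→G, 12 C→G, 13 T→G.

5 transitions, 4 transversions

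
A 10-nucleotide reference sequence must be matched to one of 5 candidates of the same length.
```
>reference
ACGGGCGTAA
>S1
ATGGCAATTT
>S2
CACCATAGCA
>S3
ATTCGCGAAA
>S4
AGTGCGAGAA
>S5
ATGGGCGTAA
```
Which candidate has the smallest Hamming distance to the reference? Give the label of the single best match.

S5

Hamming distances to reference — S1: 6; S2: 9; S3: 4; S4: 6; S5: 1.
Smallest is S5 with 1 mismatch.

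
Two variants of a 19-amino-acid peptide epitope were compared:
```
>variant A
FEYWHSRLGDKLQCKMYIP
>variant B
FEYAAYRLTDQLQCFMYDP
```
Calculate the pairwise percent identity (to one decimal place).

Mismatches at positions 4, 5, 6, 9, 11, 15, 18 (1-based): 7 of 19.
Identical positions: 12/19 = 63.16% → 63.2%.

63.2%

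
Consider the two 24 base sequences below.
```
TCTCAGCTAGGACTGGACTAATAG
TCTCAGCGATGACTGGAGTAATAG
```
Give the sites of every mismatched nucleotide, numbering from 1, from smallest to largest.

Scanning 1-based: 8: T/G; 10: G/T; 18: C/G.

8, 10, 18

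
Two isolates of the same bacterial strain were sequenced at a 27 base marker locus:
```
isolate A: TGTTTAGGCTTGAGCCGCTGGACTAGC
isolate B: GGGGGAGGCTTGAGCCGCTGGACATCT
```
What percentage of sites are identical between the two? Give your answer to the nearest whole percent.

70%

8 positions differ (1, 3, 4, 5, 24, 25, 26, 27), so 19 of 27 match: 19/27 = 70.37%.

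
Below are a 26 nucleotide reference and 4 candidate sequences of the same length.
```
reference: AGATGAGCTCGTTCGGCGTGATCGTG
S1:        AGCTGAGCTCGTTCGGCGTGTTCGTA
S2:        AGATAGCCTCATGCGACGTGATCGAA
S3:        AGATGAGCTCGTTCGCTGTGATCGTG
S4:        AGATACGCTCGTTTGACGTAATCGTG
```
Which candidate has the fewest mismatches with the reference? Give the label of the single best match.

S1 differs at 3 sites; S2 differs at 8 sites; S3 differs at 2 sites; S4 differs at 5 sites. The closest is S3.

S3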